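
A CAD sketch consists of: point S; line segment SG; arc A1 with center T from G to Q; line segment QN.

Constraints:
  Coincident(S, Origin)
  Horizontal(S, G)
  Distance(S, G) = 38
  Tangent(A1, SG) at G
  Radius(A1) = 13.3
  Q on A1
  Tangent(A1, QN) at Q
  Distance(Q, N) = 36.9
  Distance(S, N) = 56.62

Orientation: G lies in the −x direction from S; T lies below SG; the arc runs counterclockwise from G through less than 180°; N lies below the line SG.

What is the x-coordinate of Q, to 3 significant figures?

-48.4

S is at the origin; S and G share the same y with |SG| = 38.0 and G on the −x side, so G = (-38.0, 0.00). The tangent condition forces TG to be normal to SG, so T = G + (0, -13.3) = (-38.0, -13.3). Since TQ ⟂ QN (tangency), |TN| = √(13.3² + 36.9²) = 39.2 regardless of where Q sits on A1. So N lies on both circle(S, 56.62) and circle(T, 39.2); the below-SG intersection is N = (-25.6, -50.5). Q is the foot of the tangent from N: Q = (-48.4, -21.5).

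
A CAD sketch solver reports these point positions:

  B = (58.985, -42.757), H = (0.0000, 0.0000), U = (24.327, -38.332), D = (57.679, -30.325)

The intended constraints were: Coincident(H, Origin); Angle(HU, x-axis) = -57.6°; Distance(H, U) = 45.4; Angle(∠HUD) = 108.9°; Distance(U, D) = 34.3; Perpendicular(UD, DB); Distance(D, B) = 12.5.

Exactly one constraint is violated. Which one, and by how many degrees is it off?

Perpendicular(UD, DB) — off by 7.50°.

H = (0.00, 0.00) ✓; HU at -57.60° ✓; |HU| = 45.40 ✓; ∠HUD = 108.9° ✓; |UD| = 34.30 ✓; ∠(UD, DB) = 97.50° ✗; |DB| = 12.50 ✓.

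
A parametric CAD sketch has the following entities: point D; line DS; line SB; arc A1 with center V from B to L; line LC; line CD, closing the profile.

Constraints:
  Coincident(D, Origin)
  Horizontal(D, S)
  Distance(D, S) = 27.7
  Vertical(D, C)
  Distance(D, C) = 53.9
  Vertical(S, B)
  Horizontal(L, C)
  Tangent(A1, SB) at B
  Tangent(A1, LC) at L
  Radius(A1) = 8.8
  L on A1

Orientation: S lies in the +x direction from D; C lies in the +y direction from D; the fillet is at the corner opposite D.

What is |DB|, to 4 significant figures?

52.93

D is at the origin; D and S share the same y with |DS| = 27.7 and S on the +x side, so S = (27.70, 0.000). D and C share the same x with |DC| = 53.9 and C on the +y side, so C = (0.000, 53.90). The virtual corner opposite D is at (27.70, 53.90). Tangency of A1 to SB means the radius VB is perpendicular to SB and the tangent condition forces VL to be normal to LC, with radius 8.8, so the center V sits 8.8 in from both sides at V = (18.90, 45.10). That places the tangent points at B = (27.70, 45.10) on SB and L = (18.90, 53.90) on LC. Then |DB| = |B − D| = 52.93.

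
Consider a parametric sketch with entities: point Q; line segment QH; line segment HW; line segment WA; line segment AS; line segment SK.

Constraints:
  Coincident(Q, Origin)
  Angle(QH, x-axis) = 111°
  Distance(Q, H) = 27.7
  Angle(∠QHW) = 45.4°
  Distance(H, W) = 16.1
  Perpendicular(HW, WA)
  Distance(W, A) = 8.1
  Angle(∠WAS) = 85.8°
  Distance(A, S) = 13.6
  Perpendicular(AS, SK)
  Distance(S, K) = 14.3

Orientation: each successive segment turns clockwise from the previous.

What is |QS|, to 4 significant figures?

21.10

Q is at the origin; QH runs at 111.0° with length 27.7, so H = (-9.927, 25.86). ∠QHW = 45.4° gives HW at -23.60° from the x-axis; with |HW| = 16.1, W = (4.827, 19.41). HW is perpendicular to WA, so WA runs at -113.6°; with |WA| = 8.1, A = (1.584, 11.99). ∠WAS = 85.8° gives AS at 152.2° from the x-axis; with |AS| = 13.6, S = (-10.45, 18.33). Then |QS| = |S − Q| = 21.10.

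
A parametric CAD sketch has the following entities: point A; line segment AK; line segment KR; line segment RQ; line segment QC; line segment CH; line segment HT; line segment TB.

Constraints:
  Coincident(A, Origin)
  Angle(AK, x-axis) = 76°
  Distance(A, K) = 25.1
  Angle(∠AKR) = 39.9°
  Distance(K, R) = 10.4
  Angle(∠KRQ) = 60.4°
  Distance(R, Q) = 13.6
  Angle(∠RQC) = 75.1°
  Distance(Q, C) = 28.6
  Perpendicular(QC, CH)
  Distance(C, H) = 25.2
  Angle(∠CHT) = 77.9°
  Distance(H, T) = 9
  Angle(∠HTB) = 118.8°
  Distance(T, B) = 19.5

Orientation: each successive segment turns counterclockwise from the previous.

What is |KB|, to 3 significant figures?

3.50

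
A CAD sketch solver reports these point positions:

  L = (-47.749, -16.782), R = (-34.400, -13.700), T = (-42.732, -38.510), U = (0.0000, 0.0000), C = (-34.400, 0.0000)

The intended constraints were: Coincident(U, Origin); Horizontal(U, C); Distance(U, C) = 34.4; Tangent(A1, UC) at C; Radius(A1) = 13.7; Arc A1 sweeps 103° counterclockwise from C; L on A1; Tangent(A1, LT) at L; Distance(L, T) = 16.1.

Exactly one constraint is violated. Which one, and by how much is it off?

Distance(L, T) = 16.1 — off by 6.20.

U = (0.00, 0.00) ✓; U.y = 0.00, C.y = 0.00 ✓; |UC| = 34.40 ✓; ∠(RC, CU) = 90.00° ✓; |RC| = 13.70 ✓; bearing(R→L) − bearing(R→C) = 103.0° ✓; |RL| = 13.70 ✓; ∠(RL, LT) = 90.00° ✓; |LT| = 22.30 ✗.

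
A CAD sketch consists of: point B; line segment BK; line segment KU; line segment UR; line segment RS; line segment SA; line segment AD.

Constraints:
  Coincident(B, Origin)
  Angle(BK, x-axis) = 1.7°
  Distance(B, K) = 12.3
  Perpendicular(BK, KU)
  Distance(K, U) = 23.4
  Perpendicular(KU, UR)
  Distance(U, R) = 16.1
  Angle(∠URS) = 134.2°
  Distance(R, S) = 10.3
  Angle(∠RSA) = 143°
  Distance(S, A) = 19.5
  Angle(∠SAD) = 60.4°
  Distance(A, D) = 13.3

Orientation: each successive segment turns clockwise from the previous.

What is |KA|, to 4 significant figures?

25.94

∠URS = 134.2° gives RS at 135.9° from the x-axis; with |RS| = 10.3, S = (-10.50, -16.33). ∠RSA = 143.0° gives SA at 98.90° from the x-axis; with |SA| = 19.5, A = (-13.52, 2.931). Then |KA| = |A − K| = 25.94.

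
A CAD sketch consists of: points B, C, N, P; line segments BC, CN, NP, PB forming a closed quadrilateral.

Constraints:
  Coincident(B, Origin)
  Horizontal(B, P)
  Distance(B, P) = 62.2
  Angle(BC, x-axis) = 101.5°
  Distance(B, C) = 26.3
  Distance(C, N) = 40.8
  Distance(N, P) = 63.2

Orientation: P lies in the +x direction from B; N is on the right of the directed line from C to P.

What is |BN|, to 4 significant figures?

14.61

B is at the origin; BP is horizontal with |BP| = 62.2 and P in +x, so P = (62.2, 0). BC runs at 101.5° with |BC| = 26.3, so C = (-5.243, 25.77). N is determined by |CN| = 40.8 and |NP| = 63.2 together: it lies at the intersection of circle(C, 40.8) and circle(P, 63.2). With |CP| = 72.20, the foot of the radical line on CP is 19.97 from C and the perpendicular offset is √(40.8² − 19.97²) = 35.58. Taking the right-of-CP solution: N = (0.7075, -14.59).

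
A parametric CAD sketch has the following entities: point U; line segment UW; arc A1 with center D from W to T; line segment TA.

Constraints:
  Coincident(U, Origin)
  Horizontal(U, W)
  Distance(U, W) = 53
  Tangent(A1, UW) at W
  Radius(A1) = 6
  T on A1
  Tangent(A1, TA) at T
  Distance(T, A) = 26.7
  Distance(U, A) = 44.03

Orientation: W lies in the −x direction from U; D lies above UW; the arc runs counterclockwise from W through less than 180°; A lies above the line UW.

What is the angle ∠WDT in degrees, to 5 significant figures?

61.665°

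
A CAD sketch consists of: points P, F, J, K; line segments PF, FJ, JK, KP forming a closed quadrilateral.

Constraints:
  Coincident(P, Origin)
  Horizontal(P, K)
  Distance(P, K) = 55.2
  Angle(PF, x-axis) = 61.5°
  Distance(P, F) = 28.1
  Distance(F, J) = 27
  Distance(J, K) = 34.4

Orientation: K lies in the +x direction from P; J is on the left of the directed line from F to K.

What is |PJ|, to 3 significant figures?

50.2

P is at the origin; P and K share the same y with |PK| = 55.2 and K in +x, so K = (55.2, 0). PF runs at 61.5° with |PF| = 28.1, so F = (13.4, 24.7). J is determined by |FJ| = 27.0 and |JK| = 34.4 together: it lies at the intersection of circle(F, 27.0) and circle(K, 34.4). With |FK| = 48.5, the foot of the radical line on FK is 19.6 from F and the perpendicular offset is √(27.0² − 19.6²) = 18.6. Taking the left-of-FK solution: J = (39.7, 30.7).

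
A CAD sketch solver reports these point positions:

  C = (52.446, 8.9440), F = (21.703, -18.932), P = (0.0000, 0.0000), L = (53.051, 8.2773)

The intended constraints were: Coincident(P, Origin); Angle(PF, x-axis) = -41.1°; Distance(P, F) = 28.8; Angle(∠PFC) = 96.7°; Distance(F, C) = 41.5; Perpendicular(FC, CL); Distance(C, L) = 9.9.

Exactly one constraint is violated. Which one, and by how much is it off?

Distance(C, L) = 9.9 — off by 9.00.

P = (0.00, 0.00) ✓; PF at -41.10° ✓; |PF| = 28.80 ✓; ∠PFC = 96.70° ✓; |FC| = 41.50 ✓; ∠(FC, CL) = 89.98° ✓; |CL| = 0.9003 ✗.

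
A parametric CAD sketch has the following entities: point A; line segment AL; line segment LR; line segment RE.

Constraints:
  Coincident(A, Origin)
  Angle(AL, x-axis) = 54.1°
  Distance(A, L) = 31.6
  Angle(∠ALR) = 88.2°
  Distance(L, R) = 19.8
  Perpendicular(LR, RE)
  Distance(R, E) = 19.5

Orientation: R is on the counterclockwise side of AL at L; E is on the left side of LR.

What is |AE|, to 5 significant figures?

22.355

A is at the origin; AL runs at 54.1° with length 31.6, so L = 31.6·(cos 54.1°, sin 54.1°) = (18.529, 25.597). ∠ALR = 88.2°, so LR runs at 54.1° + (180° − 88.2°) = 145.90° from the x-axis; with |LR| = 19.8, R = L + 19.8·(cos 145.90°, sin 145.90°) = (2.1338, 36.698). LR is perpendicular to RE; with |RE| = 19.5 on the left of LR, E = R + 19.5·(-0.56064, -0.82806) = (-8.7987, 20.551). Then |AE| = |E − A| = 22.355.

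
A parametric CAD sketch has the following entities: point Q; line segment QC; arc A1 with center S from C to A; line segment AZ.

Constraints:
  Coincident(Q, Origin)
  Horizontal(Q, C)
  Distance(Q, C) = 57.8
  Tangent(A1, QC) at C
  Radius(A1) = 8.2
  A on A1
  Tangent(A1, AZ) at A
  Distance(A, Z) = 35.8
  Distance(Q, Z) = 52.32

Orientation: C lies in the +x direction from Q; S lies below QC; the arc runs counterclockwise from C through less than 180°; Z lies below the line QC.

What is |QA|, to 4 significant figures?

50.51

Checks: ∠(SC, CQ) = 90.00° ✓; |SC| = 8.200 ✓; |SA| = 8.200 ✓; ∠(SA, AZ) = 90.00° ✓; |AZ| = 35.80 ✓; |QZ| = 52.32 ✓.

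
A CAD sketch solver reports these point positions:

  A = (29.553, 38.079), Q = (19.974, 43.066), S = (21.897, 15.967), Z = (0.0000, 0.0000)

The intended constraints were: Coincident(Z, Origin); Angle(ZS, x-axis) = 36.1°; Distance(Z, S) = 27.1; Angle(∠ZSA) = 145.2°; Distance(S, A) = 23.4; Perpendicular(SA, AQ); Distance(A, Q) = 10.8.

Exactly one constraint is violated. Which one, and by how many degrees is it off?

Perpendicular(SA, AQ) — off by 8.40°.

Z = (0.00, 0.00) ✓; ZS at 36.10° ✓; |ZS| = 27.10 ✓; ∠ZSA = 145.2° ✓; |SA| = 23.40 ✓; ∠(SA, AQ) = 81.60° ✗; |AQ| = 10.80 ✓.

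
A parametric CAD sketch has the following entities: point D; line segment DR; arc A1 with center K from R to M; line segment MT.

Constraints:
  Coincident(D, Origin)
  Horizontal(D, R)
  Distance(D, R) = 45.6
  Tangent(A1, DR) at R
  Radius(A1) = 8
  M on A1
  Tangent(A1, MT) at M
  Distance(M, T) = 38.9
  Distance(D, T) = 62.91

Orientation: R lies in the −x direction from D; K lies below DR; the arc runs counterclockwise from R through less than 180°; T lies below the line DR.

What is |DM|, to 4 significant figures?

54.23

Checks: ∠(KR, RD) = 90.00° ✓; |KM| = 8.000 ✓; ∠(KM, MT) = 90.00° ✓; |MT| = 38.90 ✓; |DT| = 62.91 ✓.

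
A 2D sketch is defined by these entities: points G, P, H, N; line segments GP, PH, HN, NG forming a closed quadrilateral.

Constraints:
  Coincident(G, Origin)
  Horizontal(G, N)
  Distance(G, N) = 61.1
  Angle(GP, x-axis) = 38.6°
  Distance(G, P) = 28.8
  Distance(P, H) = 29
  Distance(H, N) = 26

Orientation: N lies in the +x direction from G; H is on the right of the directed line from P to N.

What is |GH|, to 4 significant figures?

37.01

Checks: G.y = 0.00, N.y = 0.00 ✓; |PH| = 29.00 ✓; |HN| = 26.00 ✓.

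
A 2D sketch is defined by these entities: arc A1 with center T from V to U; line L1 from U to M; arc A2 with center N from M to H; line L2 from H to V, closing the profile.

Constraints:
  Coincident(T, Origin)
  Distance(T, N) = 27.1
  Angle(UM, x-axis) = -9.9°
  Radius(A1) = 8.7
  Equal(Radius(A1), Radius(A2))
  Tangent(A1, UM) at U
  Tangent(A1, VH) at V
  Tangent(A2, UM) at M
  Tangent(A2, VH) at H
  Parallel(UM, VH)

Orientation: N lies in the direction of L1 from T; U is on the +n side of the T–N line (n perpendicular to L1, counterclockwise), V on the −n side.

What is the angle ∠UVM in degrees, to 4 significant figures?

57.30°

The slot axis is L1's direction at -9.9°, so u = (cos -9.9°, sin -9.9°) = (0.9851, -0.1719) and n = (−sin -9.9°, cos -9.9°) = (0.1719, 0.9851). T is at the origin and N lies 27.1 along u from T, so N = 27.1·u = (26.70, -4.659). Tangency of A1 to both parallel lines with radius 8.7 puts U and V at T ± 8.7·n: U = (1.496, 8.570), V = (-1.496, -8.570). Equal radii place M and H the same way about N: M = N + 8.7·n = (28.19, 3.911), H = N − 8.7·n = (25.20, -13.23). Then cos ∠UVM = VU·VM / (|VU||VM|), giving 57.30°.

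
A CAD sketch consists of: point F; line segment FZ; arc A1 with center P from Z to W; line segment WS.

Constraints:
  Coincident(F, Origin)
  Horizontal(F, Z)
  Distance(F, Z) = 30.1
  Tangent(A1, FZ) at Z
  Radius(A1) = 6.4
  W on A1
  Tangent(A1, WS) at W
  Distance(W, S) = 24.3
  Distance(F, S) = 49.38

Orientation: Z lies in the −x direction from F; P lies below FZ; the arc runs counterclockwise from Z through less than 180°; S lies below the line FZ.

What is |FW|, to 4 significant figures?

36.88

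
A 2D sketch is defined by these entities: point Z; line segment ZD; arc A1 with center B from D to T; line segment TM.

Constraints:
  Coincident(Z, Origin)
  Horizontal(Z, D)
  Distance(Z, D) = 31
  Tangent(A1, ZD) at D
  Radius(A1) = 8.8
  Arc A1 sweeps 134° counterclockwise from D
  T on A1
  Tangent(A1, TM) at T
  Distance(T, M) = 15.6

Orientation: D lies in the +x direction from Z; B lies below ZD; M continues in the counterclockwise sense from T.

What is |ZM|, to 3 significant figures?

44.1

On A1, D sits at bearing 90° from B; a 134° counterclockwise sweep puts T at bearing 224°, so T = B + 8.8·(cos 224°, sin 224°) = (24.7, -14.9). Tangency of A1 to TM means the radius BT is perpendicular to TM, so TM runs along (−sin 224°, cos 224°); with |TM| = 15.6, M = (35.5, -26.1). Then |ZM| = |M − Z| = 44.1.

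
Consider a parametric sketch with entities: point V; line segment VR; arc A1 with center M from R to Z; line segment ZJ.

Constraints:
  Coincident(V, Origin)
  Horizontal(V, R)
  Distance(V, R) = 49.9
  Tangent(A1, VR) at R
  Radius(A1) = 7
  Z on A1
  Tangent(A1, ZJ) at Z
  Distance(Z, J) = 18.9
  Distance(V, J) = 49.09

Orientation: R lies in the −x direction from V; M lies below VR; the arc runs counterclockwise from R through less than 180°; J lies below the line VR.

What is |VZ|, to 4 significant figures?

56.23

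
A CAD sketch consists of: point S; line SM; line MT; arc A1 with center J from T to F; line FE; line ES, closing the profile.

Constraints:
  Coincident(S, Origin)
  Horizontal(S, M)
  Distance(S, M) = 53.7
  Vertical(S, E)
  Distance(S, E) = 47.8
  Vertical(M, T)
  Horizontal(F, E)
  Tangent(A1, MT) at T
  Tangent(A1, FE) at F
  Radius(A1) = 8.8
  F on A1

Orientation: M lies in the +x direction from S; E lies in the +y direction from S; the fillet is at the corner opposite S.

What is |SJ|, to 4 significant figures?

59.47

SE is vertical with |SE| = 47.8 and E on the +y side, so E = (0.000, 47.80). The virtual corner opposite S is at (53.70, 47.80). Since A1 is tangent to MT there, JT ⟂ MT and since A1 is tangent to FE there, JF ⟂ FE, with radius 8.8, so the center J sits 8.8 in from both sides at J = (44.90, 39.00). Then |SJ| = |J − S| = 59.47.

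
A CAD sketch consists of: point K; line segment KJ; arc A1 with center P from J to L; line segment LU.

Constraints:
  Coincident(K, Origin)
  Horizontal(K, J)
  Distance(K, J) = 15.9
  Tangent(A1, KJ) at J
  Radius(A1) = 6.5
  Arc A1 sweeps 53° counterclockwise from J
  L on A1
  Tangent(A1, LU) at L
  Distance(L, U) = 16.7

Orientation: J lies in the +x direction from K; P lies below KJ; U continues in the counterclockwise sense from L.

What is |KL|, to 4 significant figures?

11.02

K is at the origin; K and J share the same y with |KJ| = 15.9 and J on the +x side, so J = (15.90, 0.000). Since A1 is tangent to KJ there, PJ ⟂ KJ, so P = J + (0, -6.5) = (15.90, -6.500). On A1, J sits at bearing 90° from P; a 53° counterclockwise sweep puts L at bearing 143°, so L = P + 6.5·(cos 143°, sin 143°) = (10.71, -2.588). Then |KL| = |L − K| = 11.02.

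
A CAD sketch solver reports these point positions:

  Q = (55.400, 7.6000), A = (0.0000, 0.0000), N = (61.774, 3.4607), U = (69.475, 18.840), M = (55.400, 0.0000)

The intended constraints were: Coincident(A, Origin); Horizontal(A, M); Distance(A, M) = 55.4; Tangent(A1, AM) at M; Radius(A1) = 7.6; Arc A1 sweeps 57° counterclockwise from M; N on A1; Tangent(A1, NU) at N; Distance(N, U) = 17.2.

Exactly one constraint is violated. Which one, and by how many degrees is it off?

Tangent(A1, NU) at N — off by 6.40°.

A = (0.00, 0.00) ✓; A.y = 0.00, M.y = 0.00 ✓; |AM| = 55.40 ✓; ∠(QM, MA) = 90.00° ✓; |QM| = 7.600 ✓; bearing(Q→N) − bearing(Q→M) = 57.00° ✓; |QN| = 7.600 ✓; ∠(QN, NU) = 83.60° ✗; |NU| = 17.20 ✓.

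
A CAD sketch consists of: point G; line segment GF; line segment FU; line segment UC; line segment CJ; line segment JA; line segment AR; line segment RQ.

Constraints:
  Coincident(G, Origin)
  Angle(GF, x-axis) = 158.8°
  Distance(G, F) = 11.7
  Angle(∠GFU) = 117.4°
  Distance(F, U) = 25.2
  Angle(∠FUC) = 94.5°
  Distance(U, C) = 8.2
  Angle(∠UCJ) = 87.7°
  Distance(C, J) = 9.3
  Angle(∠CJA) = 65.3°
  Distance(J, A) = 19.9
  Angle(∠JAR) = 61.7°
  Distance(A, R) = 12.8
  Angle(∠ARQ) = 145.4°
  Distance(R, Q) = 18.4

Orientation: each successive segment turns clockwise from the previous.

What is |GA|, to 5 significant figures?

35.818

G is at the origin; GF runs at 158.8° with length 11.7, so F = (-10.908, 4.2310). ∠GFU = 117.4° gives FU at 96.200° from the x-axis; with |FU| = 25.2, U = (-13.630, 29.284). ∠FUC = 94.5° gives UC at 10.700° from the x-axis; with |UC| = 8.2, C = (-5.5723, 30.806). ∠UCJ = 87.7° gives CJ at -81.600° from the x-axis; with |CJ| = 9.3, J = (-4.2138, 21.606). ∠CJA = 65.3° gives JA at 163.70° from the x-axis; with |JA| = 19.9, A = (-23.314, 27.191). Then |GA| = |A − G| = 35.818.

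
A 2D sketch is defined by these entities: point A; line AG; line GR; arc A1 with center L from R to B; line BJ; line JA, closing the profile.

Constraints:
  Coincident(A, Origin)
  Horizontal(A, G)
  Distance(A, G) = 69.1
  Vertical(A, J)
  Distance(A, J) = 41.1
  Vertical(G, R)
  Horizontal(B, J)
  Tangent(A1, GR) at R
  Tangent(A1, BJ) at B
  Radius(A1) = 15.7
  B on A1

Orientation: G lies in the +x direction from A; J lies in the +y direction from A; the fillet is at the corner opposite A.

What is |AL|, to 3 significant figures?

59.1

A and J share the same x with |AJ| = 41.1 and J on the +y side, so J = (0.00, 41.1). The virtual corner opposite A is at (69.1, 41.1). Since A1 is tangent to GR there, LR ⟂ GR and tangency of A1 to BJ means the radius LB is perpendicular to BJ, with radius 15.7, so the center L sits 15.7 in from both sides at L = (53.4, 25.4). Then |AL| = |L − A| = 59.1.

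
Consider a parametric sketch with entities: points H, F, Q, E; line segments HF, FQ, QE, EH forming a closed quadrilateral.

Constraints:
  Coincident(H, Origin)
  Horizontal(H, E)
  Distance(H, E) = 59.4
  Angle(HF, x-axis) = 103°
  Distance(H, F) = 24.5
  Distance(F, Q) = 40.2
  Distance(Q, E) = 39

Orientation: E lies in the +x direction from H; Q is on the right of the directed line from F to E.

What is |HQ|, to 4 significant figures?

21.89

Checks: |FQ| = 40.20 ✓; |QE| = 39.00 ✓.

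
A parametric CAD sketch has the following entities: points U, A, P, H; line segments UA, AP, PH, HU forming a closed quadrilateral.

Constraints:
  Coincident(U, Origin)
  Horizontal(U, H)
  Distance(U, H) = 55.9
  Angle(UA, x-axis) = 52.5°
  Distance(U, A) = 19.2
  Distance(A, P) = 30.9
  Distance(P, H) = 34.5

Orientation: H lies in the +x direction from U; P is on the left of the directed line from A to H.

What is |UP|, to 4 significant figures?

49.07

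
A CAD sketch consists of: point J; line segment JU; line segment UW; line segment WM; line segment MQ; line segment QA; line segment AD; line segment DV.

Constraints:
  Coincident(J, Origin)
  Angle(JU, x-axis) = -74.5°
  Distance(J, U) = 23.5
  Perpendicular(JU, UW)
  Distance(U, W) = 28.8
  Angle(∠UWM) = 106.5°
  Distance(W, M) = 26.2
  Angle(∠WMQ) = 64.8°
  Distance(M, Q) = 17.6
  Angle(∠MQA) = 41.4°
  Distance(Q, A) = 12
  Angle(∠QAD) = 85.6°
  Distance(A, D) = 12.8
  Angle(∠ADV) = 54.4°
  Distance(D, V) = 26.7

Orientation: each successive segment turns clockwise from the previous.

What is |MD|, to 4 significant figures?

2.456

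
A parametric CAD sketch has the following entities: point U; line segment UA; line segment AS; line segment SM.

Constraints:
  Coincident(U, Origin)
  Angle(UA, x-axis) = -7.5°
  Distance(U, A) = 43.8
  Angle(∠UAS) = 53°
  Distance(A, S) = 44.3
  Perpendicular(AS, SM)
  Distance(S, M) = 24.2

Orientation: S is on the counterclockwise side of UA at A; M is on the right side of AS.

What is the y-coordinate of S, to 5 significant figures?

32.840

U is at the origin; UA runs at -7.5° with length 43.8, so A = 43.8·(cos -7.5°, sin -7.5°) = (43.425, -5.7170). ∠UAS = 53.0°, so AS runs at -7.5° + (180° − 53.0°) = 119.50° from the x-axis; with |AS| = 44.3, S = A + 44.3·(cos 119.50°, sin 119.50°) = (21.611, 32.840). So S.y = 32.840.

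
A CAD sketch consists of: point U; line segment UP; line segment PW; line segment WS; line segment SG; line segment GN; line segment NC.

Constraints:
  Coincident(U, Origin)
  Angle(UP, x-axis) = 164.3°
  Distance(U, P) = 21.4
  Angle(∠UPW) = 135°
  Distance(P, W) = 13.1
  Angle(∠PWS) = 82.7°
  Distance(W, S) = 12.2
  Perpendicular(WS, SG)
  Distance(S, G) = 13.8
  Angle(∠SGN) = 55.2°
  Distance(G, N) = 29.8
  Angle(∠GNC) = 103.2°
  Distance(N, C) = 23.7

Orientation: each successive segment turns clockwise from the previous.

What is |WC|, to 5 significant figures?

25.491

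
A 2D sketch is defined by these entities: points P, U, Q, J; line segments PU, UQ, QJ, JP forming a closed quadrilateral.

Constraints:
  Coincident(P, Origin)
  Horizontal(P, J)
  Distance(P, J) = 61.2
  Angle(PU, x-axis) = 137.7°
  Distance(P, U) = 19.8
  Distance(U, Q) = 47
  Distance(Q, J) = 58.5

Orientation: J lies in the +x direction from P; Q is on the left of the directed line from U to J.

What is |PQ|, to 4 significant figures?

48.29

P is at the origin; P and J share the same y with |PJ| = 61.2 and J in +x, so J = (61.2, 0). PU runs at 137.7° with |PU| = 19.8, so U = (-14.64, 13.33). Q is determined by |UQ| = 47.0 and |QJ| = 58.5 together: it lies at the intersection of circle(U, 47.0) and circle(J, 58.5). With |UJ| = 77.01, the foot of the radical line on UJ is 30.63 from U and the perpendicular offset is √(47.0² − 30.63²) = 35.65. Taking the left-of-UJ solution: Q = (21.69, 43.14).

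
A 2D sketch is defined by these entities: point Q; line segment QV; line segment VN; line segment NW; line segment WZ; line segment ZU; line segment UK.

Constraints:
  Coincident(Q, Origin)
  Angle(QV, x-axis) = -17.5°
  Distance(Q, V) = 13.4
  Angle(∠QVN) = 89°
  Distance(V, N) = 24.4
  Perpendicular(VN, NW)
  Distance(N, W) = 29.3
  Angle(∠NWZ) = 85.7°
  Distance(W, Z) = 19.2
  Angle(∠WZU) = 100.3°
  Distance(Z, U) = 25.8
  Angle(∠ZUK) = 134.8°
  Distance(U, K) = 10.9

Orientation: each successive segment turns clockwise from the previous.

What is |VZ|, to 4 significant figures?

28.35

Q is at the origin; QV runs at -17.5° with length 13.4, so V = (12.78, -4.029). ∠QVN = 89.0° gives VN at -108.5° from the x-axis; with |VN| = 24.4, N = (5.038, -27.17). The perpendicularity gives NW at right angles to VN, so NW runs at 161.5°; with |NW| = 29.3, W = (-22.75, -17.87). ∠NWZ = 85.7° gives WZ at 67.20° from the x-axis; with |WZ| = 19.2, Z = (-15.31, -0.1718). Then |VZ| = |Z − V| = 28.35.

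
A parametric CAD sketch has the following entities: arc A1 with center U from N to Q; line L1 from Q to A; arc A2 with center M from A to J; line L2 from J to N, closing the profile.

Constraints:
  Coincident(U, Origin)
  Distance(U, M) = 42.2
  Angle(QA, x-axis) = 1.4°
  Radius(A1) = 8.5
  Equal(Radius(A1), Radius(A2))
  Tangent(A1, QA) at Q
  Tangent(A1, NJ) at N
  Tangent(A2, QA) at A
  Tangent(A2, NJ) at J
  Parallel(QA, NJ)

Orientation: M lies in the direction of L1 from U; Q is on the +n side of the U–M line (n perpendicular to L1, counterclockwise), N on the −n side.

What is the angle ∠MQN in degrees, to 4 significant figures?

78.61°

The slot axis is L1's direction at 1.4°, so u = (cos 1.4°, sin 1.4°) = (0.9997, 0.02443) and n = (−sin 1.4°, cos 1.4°) = (-0.02443, 0.9997). U is at the origin and M lies 42.2 along u from U, so M = 42.2·u = (42.19, 1.031). Tangency of A1 to both parallel lines with radius 8.5 puts Q and N at U ± 8.5·n: Q = (-0.2077, 8.497), N = (0.2077, -8.497). Then cos ∠MQN = QM·QN / (|QM||QN|), giving 78.61°.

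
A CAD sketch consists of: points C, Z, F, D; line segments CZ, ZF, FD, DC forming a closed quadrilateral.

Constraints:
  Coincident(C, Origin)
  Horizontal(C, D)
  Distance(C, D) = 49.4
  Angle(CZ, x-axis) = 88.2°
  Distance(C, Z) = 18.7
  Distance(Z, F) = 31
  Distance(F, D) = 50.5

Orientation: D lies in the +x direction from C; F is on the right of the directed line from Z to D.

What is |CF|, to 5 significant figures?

12.316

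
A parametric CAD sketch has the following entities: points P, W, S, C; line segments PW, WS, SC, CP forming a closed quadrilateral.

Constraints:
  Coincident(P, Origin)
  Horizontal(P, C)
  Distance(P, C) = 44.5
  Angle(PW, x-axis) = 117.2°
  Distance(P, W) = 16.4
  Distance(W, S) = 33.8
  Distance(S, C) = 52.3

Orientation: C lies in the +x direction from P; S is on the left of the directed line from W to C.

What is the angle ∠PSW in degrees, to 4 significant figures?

19.81°

P is at the origin; P and C share the same y with |PC| = 44.5 and C in +x, so C = (44.5, 0). PW runs at 117.2° with |PW| = 16.4, so W = (-7.496, 14.59). S is determined by |WS| = 33.8 and |SC| = 52.3 together: it lies at the intersection of circle(W, 33.8) and circle(C, 52.3). With |WC| = 54.00, the foot of the radical line on WC is 12.25 from W and the perpendicular offset is √(33.8² − 12.25²) = 31.50. Taking the left-of-WC solution: S = (12.81, 41.61).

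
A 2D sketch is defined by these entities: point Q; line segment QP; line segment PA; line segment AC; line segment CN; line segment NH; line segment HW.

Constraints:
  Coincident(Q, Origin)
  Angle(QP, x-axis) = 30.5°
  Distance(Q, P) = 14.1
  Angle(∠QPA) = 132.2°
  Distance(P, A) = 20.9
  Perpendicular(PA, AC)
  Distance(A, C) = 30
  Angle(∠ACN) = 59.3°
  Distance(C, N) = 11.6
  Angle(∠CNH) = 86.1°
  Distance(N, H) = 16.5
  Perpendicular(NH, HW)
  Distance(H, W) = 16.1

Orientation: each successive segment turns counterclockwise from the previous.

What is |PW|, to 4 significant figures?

38.87

∠CNH = 86.1° gives NH at 22.90° from the x-axis; with |NH| = 16.5, H = (5.987, 29.16). The perpendicularity gives HW at right angles to NH, so HW runs at 112.9°; with |HW| = 16.1, W = (-0.2782, 43.99). Then |PW| = |W − P| = 38.87.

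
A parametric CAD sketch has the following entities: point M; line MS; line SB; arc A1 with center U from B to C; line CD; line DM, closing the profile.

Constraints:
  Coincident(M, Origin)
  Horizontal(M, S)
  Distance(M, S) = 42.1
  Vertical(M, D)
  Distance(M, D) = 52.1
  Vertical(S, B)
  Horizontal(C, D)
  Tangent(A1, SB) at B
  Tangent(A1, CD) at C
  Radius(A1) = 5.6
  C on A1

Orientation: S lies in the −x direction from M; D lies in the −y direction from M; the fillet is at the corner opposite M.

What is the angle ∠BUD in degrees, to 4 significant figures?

171.3°

M is at the origin; MS is horizontal with |MS| = 42.1 and S on the −x side, so S = (-42.10, 0.000). MD is vertical with |MD| = 52.1 and D on the −y side, so D = (0.000, -52.10). The virtual corner opposite M is at (-42.10, -52.10). The tangent condition forces UB to be normal to SB and the tangent condition forces UC to be normal to CD, with radius 5.6, so the center U sits 5.6 in from both sides at U = (-36.50, -46.50). That places the tangent points at B = (-42.10, -46.50) on SB and C = (-36.50, -52.10) on CD. Then cos ∠BUD = UB·UD / (|UB||UD|), giving 171.3°.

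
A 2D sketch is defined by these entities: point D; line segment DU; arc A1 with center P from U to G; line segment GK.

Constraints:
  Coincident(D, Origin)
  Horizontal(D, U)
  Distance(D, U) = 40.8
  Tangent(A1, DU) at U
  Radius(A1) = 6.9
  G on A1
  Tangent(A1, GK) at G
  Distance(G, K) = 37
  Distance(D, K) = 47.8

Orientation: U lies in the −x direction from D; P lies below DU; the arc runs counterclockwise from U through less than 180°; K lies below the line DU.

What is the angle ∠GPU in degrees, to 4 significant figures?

125.9°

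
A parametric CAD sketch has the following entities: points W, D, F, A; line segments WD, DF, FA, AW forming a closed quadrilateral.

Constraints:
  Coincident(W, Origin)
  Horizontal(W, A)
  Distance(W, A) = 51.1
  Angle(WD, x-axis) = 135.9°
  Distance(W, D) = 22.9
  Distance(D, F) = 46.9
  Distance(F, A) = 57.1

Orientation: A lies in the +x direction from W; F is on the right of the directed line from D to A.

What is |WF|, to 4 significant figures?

27.58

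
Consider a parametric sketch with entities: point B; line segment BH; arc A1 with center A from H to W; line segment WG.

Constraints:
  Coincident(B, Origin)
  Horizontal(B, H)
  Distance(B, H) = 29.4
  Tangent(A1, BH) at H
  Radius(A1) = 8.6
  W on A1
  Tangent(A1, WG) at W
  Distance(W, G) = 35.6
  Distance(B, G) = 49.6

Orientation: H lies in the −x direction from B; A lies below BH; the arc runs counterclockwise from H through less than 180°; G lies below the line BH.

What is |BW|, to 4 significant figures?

39.15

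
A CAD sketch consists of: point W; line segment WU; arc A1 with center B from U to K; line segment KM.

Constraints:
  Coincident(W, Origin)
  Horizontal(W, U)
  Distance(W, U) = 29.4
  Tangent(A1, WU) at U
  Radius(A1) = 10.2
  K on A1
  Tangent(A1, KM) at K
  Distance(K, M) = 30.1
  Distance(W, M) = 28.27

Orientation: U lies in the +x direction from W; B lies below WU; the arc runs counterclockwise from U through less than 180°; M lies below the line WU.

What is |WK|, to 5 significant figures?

21.639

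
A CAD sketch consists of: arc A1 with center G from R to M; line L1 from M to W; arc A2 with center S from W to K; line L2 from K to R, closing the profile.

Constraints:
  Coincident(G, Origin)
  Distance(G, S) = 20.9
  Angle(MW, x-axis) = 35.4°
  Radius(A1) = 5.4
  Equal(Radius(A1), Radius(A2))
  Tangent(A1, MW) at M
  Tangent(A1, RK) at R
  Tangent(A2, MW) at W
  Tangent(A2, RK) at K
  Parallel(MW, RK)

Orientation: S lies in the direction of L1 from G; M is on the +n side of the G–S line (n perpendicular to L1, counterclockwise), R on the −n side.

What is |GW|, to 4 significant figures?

21.59

The slot axis is L1's direction at 35.4°, so u = (cos 35.4°, sin 35.4°) = (0.8151, 0.5793) and n = (−sin 35.4°, cos 35.4°) = (-0.5793, 0.8151). G is at the origin and S lies 20.9 along u from G, so S = 20.9·u = (17.04, 12.11). Tangency of A1 to both parallel lines with radius 5.4 puts M and R at G ± 5.4·n: M = (-3.128, 4.402), R = (3.128, -4.402). Equal radii place W and K the same way about S: W = S + 5.4·n = (13.91, 16.51), K = S − 5.4·n = (20.16, 7.705). Then |GW| = |W − G| = 21.59.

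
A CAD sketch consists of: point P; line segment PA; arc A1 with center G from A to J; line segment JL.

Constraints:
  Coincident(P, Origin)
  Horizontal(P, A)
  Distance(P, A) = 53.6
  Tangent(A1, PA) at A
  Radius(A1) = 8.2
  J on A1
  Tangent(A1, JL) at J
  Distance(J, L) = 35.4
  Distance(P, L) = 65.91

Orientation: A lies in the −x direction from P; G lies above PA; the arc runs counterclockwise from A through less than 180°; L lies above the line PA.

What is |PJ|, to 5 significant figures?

46.320

P is at the origin; PA is horizontal with |PA| = 53.6 and A on the −x side, so A = (-53.600, 0.0000). A1 meets PA tangentially, so GA is at right angles to PA, so G = A + (0, 8.2) = (-53.600, 8.2000). Since GJ ⟂ JL (tangency), |GL| = √(8.2² + 35.4²) = 36.337 regardless of where J sits on A1. So L lies on both circle(P, 65.91) and circle(G, 36.337); the above-PA intersection is L = (-48.867, 44.228). J is the foot of the tangent from L: J = (-45.439, 8.9943).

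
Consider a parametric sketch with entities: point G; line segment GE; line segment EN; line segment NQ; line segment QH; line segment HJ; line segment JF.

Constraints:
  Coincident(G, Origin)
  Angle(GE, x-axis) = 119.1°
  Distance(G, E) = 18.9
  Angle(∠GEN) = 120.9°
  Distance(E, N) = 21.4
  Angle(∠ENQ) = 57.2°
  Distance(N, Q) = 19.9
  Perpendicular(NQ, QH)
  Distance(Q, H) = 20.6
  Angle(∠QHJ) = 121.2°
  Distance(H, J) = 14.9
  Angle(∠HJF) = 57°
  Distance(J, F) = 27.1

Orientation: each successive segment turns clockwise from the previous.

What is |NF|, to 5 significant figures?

8.1005

G is at the origin; GE runs at 119.1° with length 18.9, so E = (-9.1917, 16.514). ∠GEN = 120.9° gives EN at 60.000° from the x-axis; with |EN| = 21.4, N = (1.5083, 35.047). ∠ENQ = 57.2° gives NQ at -62.800° from the x-axis; with |NQ| = 19.9, Q = (10.605, 17.348). NQ is perpendicular to QH, so QH runs at -152.80°; with |QH| = 20.6, H = (-7.7175, 7.9316). ∠QHJ = 121.2° gives HJ at 148.40° from the x-axis; with |HJ| = 14.9, J = (-20.408, 15.739). ∠HJF = 57.0° gives JF at 25.400° from the x-axis; with |JF| = 27.1, F = (4.0722, 27.363). Then |NF| = |F − N| = 8.1005.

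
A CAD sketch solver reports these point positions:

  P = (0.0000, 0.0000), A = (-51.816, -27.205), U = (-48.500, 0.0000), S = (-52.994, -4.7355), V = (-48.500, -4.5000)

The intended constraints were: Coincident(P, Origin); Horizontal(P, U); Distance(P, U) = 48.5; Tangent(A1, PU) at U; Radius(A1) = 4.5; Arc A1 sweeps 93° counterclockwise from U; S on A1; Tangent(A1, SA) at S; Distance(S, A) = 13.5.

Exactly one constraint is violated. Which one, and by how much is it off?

Distance(S, A) = 13.5 — off by 9.00.

P = (0.00, 0.00) ✓; P.y = 0.00, U.y = 0.00 ✓; |PU| = 48.50 ✓; ∠(VU, UP) = 90.00° ✓; |VU| = 4.500 ✓; bearing(V→S) − bearing(V→U) = 93.00° ✓; |VS| = 4.500 ✓; ∠(VS, SA) = 90.00° ✓; |SA| = 22.50 ✗.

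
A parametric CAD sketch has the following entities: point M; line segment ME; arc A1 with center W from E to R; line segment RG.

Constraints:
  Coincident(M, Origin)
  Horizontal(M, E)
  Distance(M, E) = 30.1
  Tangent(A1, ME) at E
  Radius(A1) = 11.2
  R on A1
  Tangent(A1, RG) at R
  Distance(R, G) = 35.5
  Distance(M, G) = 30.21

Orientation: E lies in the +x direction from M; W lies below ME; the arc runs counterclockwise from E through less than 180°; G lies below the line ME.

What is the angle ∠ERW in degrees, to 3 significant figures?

65.9°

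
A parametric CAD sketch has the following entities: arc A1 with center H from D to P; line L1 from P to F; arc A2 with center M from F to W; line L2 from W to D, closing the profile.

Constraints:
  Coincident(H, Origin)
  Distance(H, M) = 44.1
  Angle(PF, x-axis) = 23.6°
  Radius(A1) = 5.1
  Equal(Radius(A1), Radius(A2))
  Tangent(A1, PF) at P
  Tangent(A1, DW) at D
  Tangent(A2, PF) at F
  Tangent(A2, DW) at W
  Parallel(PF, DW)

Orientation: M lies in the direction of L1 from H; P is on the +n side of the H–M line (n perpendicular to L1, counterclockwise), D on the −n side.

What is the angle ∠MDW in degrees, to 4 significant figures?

6.597°

Tangency of A1 to both parallel lines with radius 5.1 puts P and D at H ± 5.1·n: P = (-2.042, 4.673), D = (2.042, -4.673). Equal radii place F and W the same way about M: F = M + 5.1·n = (38.37, 22.33), W = M − 5.1·n = (42.45, 12.98). Then cos ∠MDW = DM·DW / (|DM||DW|), giving 6.597°.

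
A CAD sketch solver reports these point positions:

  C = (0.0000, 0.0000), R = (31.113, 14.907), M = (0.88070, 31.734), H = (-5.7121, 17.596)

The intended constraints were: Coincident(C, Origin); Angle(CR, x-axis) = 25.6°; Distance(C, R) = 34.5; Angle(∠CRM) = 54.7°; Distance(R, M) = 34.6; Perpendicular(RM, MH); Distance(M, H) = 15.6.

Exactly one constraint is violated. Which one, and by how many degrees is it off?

Perpendicular(RM, MH) — off by 4.10°.

C = (0.00, 0.00) ✓; CR at 25.60° ✓; |CR| = 34.50 ✓; ∠CRM = 54.70° ✓; |RM| = 34.60 ✓; ∠(RM, MH) = 94.10° ✗; |MH| = 15.60 ✓.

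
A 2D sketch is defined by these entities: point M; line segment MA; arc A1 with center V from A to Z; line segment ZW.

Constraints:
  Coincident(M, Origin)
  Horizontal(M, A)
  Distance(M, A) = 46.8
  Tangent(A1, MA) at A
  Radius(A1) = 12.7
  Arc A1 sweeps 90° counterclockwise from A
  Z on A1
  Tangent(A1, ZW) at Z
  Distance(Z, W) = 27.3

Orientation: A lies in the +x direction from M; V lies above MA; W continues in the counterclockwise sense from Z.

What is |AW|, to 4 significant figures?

41.97

M is at the origin; M and A share the same y with |MA| = 46.8 and A on the +x side, so A = (46.80, 0.000). Tangency of A1 to MA means the radius VA is perpendicular to MA, so V = A + (0, 12.7) = (46.80, 12.70). On A1, A sits at bearing -90° from V; a 90° counterclockwise sweep puts Z at bearing 0°, so Z = V + 12.7·(cos 0°, sin 0°) = (59.50, 12.70). Since A1 is tangent to ZW there, VZ ⟂ ZW, so ZW runs along (−sin 0°, cos 0°); with |ZW| = 27.3, W = (59.50, 40.00). Then |AW| = |W − A| = 41.97.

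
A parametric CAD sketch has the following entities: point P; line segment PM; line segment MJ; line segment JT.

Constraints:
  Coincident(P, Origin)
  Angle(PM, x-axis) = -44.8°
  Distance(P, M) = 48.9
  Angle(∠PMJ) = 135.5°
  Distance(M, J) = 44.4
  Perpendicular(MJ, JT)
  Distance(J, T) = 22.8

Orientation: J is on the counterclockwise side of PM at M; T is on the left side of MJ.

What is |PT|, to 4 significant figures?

80.10

∠PMJ = 135.5°, so MJ runs at -44.8° + (180° − 135.5°) = -0.3000° from the x-axis; with |MJ| = 44.4, J = M + 44.4·(cos -0.3000°, sin -0.3000°) = (79.10, -34.69). The perpendicularity gives JT at right angles to MJ; with |JT| = 22.8 on the left of MJ, T = J + 22.8·(0.005236, 1.000) = (79.22, -11.89). Then |PT| = |T − P| = 80.10.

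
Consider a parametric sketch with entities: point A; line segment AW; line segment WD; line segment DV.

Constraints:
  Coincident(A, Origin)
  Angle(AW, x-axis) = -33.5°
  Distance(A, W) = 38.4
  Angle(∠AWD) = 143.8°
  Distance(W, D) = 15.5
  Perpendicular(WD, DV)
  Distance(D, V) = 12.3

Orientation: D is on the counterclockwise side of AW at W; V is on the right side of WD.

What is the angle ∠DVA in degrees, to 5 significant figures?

53.040°

A is at the origin; AW runs at -33.5° with length 38.4, so W = 38.4·(cos -33.5°, sin -33.5°) = (32.021, -21.194). ∠AWD = 143.8°, so WD runs at -33.5° + (180° − 143.8°) = 2.7000° from the x-axis; with |WD| = 15.5, D = W + 15.5·(cos 2.7000°, sin 2.7000°) = (47.504, -20.464). WD is perpendicular to DV; with |DV| = 12.3 on the right of WD, V = D + 12.3·(0.047106, -0.99889) = (48.083, -32.751). Then cos ∠DVA = VD·VA / (|VD||VA|), giving 53.040°.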